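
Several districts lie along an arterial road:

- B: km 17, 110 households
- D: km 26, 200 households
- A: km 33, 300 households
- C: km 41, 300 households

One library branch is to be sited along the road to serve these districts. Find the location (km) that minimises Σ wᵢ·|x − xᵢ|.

For a sum of weighted absolute distances on a line, the optimum is the weighted median (not the mean). Total weight W = 910; half-weight = 455.
Sort by position and accumulate weight:
  km 17 (B, w=110) → cum 110
  km 26 (D, w=200) → cum 310
  km 33 (A, w=300) → cum 610  ≥ 455 → median here
  km 41 (C, w=300) → cum 910
Optimal location: km 33.

x = 33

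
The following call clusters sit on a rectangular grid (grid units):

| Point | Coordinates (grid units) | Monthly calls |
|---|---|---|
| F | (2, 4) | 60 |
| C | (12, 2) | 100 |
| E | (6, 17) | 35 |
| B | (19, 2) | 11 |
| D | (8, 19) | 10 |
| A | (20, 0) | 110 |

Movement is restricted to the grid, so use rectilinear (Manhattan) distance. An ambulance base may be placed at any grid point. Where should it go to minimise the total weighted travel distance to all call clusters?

(12, 2)

Manhattan distance separates: Σwᵢ(|x−xᵢ|+|y−yᵢ|) = Σwᵢ|x−xᵢ| + Σwᵢ|y−yᵢ|, so x and y are optimised independently as 1-D weighted medians.
Total weight W = 326; half = 163.
x-coordinate, sorted with cumulative weight:
  x=2 (F, w=60) cum 60
  x=6 (E, w=35) cum 95
  x=8 (D, w=10) cum 105
  x=12 (C, w=100) cum 205  ← median
  x=19 (B, w=11) cum 216
  x=20 (A, w=110) cum 326
⇒ x* = 12
y-coordinate, sorted with cumulative weight:
  y=0 (A, w=110) cum 110
  y=2 (C, w=100) cum 210  ← median
  y=2 (B, w=11) cum 221
  y=4 (F, w=60) cum 281
  y=17 (E, w=35) cum 316
  y=19 (D, w=10) cum 326
⇒ y* = 2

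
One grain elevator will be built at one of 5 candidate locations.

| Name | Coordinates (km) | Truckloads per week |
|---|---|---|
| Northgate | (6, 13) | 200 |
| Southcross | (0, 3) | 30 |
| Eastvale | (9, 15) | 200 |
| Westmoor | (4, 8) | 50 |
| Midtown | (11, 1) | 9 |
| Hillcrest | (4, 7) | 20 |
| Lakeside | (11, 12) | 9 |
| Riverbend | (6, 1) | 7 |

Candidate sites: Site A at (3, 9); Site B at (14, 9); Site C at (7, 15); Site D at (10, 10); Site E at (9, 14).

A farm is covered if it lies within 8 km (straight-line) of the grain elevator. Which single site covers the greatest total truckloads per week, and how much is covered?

Site D, covering 479

Coverage radius r = 8 km; a point is covered iff (Δx)²+(Δy)² ≤ 8² = 64.
  Site A (3, 9): covers {Northgate, Southcross, Westmoor, Hillcrest} → 300
  Site B (14, 9): covers {Eastvale, Lakeside} → 209
  Site C (7, 15): covers {Northgate, Eastvale, Westmoor, Lakeside} → 459
  Site D (10, 10): covers {Northgate, Eastvale, Westmoor, Hillcrest, Lakeside} → 479
  Site E (9, 14): covers {Northgate, Eastvale, Westmoor, Lakeside} → 459
Maximum coverage at Site D: 479 truckloads per week.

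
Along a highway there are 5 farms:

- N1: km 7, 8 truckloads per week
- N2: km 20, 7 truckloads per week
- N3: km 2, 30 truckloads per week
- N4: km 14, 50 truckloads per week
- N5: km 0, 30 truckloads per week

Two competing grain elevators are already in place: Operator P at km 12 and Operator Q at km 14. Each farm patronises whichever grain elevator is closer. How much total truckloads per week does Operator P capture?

68

The indifferent point is the midpoint (12+14)/2 = 13; farms left of it (closer to Operator P at 12) go to Operator P, those right go to Operator Q.
  N5 at 0 (w=30) → Operator P
  N3 at 2 (w=30) → Operator P
  N1 at 7 (w=8) → Operator P
  N4 at 14 (w=50) → Operator Q
  N2 at 20 (w=7) → Operator Q
Operator P captures 68; Operator Q captures 57.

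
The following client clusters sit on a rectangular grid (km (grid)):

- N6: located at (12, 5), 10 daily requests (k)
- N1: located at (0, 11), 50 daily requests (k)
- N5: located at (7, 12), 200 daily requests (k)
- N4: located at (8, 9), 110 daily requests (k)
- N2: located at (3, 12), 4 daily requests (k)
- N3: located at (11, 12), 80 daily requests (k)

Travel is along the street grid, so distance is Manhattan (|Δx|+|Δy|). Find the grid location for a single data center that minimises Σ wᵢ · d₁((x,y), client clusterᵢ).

(7, 12)

Manhattan distance separates: Σwᵢ(|x−xᵢ|+|y−yᵢ|) = Σwᵢ|x−xᵢ| + Σwᵢ|y−yᵢ|, so x and y are optimised independently as 1-D weighted medians.
Total weight W = 454; half = 227.
x-coordinate, sorted with cumulative weight:
  x=0 (N1, w=50) cum 50
  x=3 (N2, w=4) cum 54
  x=7 (N5, w=200) cum 254  ← median
  x=8 (N4, w=110) cum 364
  x=11 (N3, w=80) cum 444
  x=12 (N6, w=10) cum 454
⇒ x* = 7
y-coordinate, sorted with cumulative weight:
  y=5 (N6, w=10) cum 10
  y=9 (N4, w=110) cum 120
  y=11 (N1, w=50) cum 170
  y=12 (N5, w=200) cum 370  ← median
  y=12 (N2, w=4) cum 374
  y=12 (N3, w=80) cum 454
⇒ y* = 12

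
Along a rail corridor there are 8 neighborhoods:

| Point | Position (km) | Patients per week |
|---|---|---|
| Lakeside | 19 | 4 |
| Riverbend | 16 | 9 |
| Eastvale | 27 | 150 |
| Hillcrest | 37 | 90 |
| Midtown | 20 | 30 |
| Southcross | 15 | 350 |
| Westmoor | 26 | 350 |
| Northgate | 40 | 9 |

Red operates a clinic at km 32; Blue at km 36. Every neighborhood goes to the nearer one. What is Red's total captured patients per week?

The indifferent point is the midpoint (32+36)/2 = 34; neighborhoods left of it (closer to Red at 32) go to Red, those right go to Blue.
  Southcross at 15 (w=350) → Red
  Riverbend at 16 (w=9) → Red
  Lakeside at 19 (w=4) → Red
  Midtown at 20 (w=30) → Red
  Westmoor at 26 (w=350) → Red
  Eastvale at 27 (w=150) → Red
  Hillcrest at 37 (w=90) → Blue
  Northgate at 40 (w=9) → Blue
Red captures 893; Blue captures 99.

893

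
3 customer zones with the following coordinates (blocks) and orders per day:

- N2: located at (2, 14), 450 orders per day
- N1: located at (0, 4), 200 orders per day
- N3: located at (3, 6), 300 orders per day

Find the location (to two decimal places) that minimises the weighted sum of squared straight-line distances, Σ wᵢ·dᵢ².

The minimiser of Σwᵢ‖p−pᵢ‖² is the weighted centroid p* = (Σwᵢpᵢ)/(Σwᵢ).
Σwᵢ = 950.
Σwᵢxᵢ = 450·2 + 200·0 + 300·3 = 1800.
Σwᵢyᵢ = 450·14 + 200·4 + 300·6 = 8900.
x* = 1800/950 = 1.89, y* = 8900/950 = 9.37.

(1.89, 9.37)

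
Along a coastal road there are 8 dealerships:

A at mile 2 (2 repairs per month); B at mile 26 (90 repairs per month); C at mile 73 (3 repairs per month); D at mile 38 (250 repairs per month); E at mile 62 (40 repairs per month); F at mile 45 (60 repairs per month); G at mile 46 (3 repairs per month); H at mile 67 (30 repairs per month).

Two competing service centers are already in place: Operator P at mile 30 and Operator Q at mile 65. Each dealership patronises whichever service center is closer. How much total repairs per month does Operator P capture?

405

The indifferent point is the midpoint (30+65)/2 = 47.5; dealerships left of it (closer to Operator P at 30) go to Operator P, those right go to Operator Q.
  A at 2 (w=2) → Operator P
  B at 26 (w=90) → Operator P
  D at 38 (w=250) → Operator P
  F at 45 (w=60) → Operator P
  G at 46 (w=3) → Operator P
  E at 62 (w=40) → Operator Q
  H at 67 (w=30) → Operator Q
  C at 73 (w=3) → Operator Q
Operator P captures 405; Operator Q captures 73.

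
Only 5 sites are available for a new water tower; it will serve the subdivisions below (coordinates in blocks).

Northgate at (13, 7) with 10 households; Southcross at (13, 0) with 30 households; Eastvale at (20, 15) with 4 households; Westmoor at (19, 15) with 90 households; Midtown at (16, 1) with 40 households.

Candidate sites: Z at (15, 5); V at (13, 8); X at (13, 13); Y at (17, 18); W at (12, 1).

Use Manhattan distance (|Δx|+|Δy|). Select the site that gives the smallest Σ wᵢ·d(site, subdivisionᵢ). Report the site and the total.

Z, total 1770 blocks

Total weighted distance at each candidate:
  Z (15, 5): total = 1770
  V (13, 8): total = 1876
  X (13, 13): total = 1806
  Y (17, 18): total = 2004
  W (12, 1): total = 2268
Minimum is at Z with total 1770 blocks.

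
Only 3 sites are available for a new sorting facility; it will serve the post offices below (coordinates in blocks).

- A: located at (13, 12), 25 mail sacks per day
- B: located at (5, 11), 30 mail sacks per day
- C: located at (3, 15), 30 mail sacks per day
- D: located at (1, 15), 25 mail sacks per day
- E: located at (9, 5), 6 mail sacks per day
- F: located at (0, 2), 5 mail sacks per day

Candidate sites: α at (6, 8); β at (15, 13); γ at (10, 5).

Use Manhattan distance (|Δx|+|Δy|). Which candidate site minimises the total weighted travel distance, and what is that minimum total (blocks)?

α, total 1091 blocks

Total weighted distance at each candidate:
  α (6, 8): total = 1091
  β (15, 13): total = 1469
  γ (10, 5): total = 1636
Minimum is at α with total 1091 blocks.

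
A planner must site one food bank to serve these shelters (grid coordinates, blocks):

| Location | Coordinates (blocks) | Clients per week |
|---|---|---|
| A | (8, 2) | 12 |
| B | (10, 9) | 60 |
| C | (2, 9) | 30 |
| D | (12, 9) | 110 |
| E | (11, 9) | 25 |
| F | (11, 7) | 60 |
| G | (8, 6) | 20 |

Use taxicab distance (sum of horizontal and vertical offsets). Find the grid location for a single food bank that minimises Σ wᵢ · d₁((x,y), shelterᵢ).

(11, 9)

Manhattan distance separates: Σwᵢ(|x−xᵢ|+|y−yᵢ|) = Σwᵢ|x−xᵢ| + Σwᵢ|y−yᵢ|, so x and y are optimised independently as 1-D weighted medians.
Total weight W = 317; half = 158.5.
x-coordinate, sorted with cumulative weight:
  x=2 (C, w=30) cum 30
  x=8 (A, w=12) cum 42
  x=8 (G, w=20) cum 62
  x=10 (B, w=60) cum 122
  x=11 (E, w=25) cum 147
  x=11 (F, w=60) cum 207  ← median
  x=12 (D, w=110) cum 317
⇒ x* = 11
y-coordinate, sorted with cumulative weight:
  y=2 (A, w=12) cum 12
  y=6 (G, w=20) cum 32
  y=7 (F, w=60) cum 92
  y=9 (B, w=60) cum 152
  y=9 (C, w=30) cum 182  ← median
  y=9 (D, w=110) cum 292
  y=9 (E, w=25) cum 317
⇒ y* = 9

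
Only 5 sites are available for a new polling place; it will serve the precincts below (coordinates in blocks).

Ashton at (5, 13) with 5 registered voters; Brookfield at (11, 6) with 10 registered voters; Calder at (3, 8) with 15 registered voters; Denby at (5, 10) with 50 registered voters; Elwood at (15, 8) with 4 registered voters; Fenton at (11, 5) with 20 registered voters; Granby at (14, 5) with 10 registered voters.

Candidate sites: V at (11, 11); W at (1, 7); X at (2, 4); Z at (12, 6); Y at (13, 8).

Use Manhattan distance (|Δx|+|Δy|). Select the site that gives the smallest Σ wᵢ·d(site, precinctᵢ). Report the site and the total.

V, total 843 blocks

Total weighted distance at each candidate:
  V (11, 11): total = 843
  W (1, 7): total = 1005
  X (2, 4): total = 1093
  Z (12, 6): total = 885
  Y (13, 8): total = 903
Minimum is at V with total 843 blocks.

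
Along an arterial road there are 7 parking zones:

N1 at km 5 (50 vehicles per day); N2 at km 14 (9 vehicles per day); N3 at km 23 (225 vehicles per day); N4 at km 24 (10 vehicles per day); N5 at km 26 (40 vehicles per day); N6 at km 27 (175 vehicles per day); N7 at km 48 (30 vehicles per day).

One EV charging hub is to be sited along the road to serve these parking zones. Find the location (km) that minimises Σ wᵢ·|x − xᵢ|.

x = 23

For a sum of weighted absolute distances on a line, the optimum is the weighted median (not the mean). Total weight W = 539; half-weight = 269.5.
Sort by position and accumulate weight:
  km 5 (N1, w=50) → cum 50
  km 14 (N2, w=9) → cum 59
  km 23 (N3, w=225) → cum 284  ≥ 269.5 → median here
  km 24 (N4, w=10) → cum 294
  km 26 (N5, w=40) → cum 334
  km 27 (N6, w=175) → cum 509
  km 48 (N7, w=30) → cum 539
Optimal location: km 23.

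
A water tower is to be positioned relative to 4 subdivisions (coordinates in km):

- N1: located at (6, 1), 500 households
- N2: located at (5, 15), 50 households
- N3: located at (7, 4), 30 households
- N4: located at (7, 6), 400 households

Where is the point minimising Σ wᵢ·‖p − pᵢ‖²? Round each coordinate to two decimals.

(6.39, 3.85)

The minimiser of Σwᵢ‖p−pᵢ‖² is the weighted centroid p* = (Σwᵢpᵢ)/(Σwᵢ).
Σwᵢ = 980.
Σwᵢxᵢ = 500·6 + 50·5 + 30·7 + 400·7 = 6260.
Σwᵢyᵢ = 500·1 + 50·15 + 30·4 + 400·6 = 3770.
x* = 6260/980 = 6.39, y* = 3770/980 = 3.85.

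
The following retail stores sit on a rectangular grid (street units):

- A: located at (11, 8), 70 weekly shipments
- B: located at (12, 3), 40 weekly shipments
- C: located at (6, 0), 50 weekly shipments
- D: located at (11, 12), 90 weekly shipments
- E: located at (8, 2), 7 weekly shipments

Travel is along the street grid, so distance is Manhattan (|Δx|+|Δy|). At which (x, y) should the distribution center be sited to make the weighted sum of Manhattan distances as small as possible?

Manhattan distance separates: Σwᵢ(|x−xᵢ|+|y−yᵢ|) = Σwᵢ|x−xᵢ| + Σwᵢ|y−yᵢ|, so x and y are optimised independently as 1-D weighted medians.
Total weight W = 257; half = 128.5.
x-coordinate, sorted with cumulative weight:
  x=6 (C, w=50) cum 50
  x=8 (E, w=7) cum 57
  x=11 (A, w=70) cum 127
  x=11 (D, w=90) cum 217  ← median
  x=12 (B, w=40) cum 257
⇒ x* = 11
y-coordinate, sorted with cumulative weight:
  y=0 (C, w=50) cum 50
  y=2 (E, w=7) cum 57
  y=3 (B, w=40) cum 97
  y=8 (A, w=70) cum 167  ← median
  y=12 (D, w=90) cum 257
⇒ y* = 8

(11, 8)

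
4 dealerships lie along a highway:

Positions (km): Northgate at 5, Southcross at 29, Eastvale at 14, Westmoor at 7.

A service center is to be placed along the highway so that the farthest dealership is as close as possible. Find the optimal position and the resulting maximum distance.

location 17, max distance 12

The 1-center on a line is the midpoint of the two extreme points: leftmost at 5, rightmost at 29.
Optimal location = (5 + 29)/2 = 17; maximum distance = (29 − 5)/2 = 12.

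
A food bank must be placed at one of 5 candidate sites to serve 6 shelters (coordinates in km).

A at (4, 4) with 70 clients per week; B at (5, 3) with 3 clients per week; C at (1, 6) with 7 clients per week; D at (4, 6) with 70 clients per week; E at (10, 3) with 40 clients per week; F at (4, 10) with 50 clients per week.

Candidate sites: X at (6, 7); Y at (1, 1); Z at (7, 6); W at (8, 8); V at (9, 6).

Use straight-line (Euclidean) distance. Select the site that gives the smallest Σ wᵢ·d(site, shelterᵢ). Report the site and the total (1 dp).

Total weighted distance at each candidate:
  X (6, 7): total = 863.5
  Y (1, 1): total = 1596.7
  Z (7, 6): total = 934.9
  W (8, 8): total = 1216.5
  V (9, 6): total = 1244.6
Minimum is at X with total 863.5 km.

X, total 863.5 km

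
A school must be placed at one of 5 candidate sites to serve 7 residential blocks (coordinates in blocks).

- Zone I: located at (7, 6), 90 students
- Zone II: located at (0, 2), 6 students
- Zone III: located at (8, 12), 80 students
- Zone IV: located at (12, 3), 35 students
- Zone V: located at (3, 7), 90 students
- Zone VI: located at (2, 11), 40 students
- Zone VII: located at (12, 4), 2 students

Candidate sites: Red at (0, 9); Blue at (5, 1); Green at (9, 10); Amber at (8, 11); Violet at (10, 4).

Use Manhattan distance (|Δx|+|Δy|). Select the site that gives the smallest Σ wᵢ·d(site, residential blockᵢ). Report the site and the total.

Amber, total 2214 blocks

Total weighted distance at each candidate:
  Red (0, 9): total = 3096
  Blue (5, 1): total = 3361
  Green (9, 10): total = 2380
  Amber (8, 11): total = 2214
  Violet (10, 4): total = 2931
Minimum is at Amber with total 2214 blocks.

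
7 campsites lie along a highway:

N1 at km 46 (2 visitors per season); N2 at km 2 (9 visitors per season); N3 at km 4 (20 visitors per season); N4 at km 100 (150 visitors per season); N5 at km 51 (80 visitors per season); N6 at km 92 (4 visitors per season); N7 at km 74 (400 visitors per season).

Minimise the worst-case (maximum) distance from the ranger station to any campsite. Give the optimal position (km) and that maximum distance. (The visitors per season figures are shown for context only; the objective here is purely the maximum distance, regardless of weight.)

location 51, max distance 49

The 1-center on a line is the midpoint of the two extreme points: leftmost at 2, rightmost at 100.
Optimal location = (2 + 100)/2 = 51; maximum distance = (100 − 2)/2 = 49.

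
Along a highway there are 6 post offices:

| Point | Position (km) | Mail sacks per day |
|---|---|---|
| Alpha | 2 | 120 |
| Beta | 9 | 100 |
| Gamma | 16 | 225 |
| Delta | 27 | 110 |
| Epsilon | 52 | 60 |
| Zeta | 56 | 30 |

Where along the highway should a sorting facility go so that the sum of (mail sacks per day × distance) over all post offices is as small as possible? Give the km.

For a sum of weighted absolute distances on a line, the optimum is the weighted median (not the mean). Total weight W = 645; half-weight = 322.5.
Sort by position and accumulate weight:
  km 2 (Alpha, w=120) → cum 120
  km 9 (Beta, w=100) → cum 220
  km 16 (Gamma, w=225) → cum 445  ≥ 322.5 → median here
  km 27 (Delta, w=110) → cum 555
  km 52 (Epsilon, w=60) → cum 615
  km 56 (Zeta, w=30) → cum 645
Optimal location: km 16.

x = 16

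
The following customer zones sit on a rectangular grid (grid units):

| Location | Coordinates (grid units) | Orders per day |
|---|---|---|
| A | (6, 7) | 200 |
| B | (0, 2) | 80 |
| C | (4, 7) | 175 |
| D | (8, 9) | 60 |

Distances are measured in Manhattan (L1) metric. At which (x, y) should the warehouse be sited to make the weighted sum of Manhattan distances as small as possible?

(6, 7)

Manhattan distance separates: Σwᵢ(|x−xᵢ|+|y−yᵢ|) = Σwᵢ|x−xᵢ| + Σwᵢ|y−yᵢ|, so x and y are optimised independently as 1-D weighted medians.
Total weight W = 515; half = 257.5.
x-coordinate, sorted with cumulative weight:
  x=0 (B, w=80) cum 80
  x=4 (C, w=175) cum 255
  x=6 (A, w=200) cum 455  ← median
  x=8 (D, w=60) cum 515
⇒ x* = 6
y-coordinate, sorted with cumulative weight:
  y=2 (B, w=80) cum 80
  y=7 (A, w=200) cum 280  ← median
  y=7 (C, w=175) cum 455
  y=9 (D, w=60) cum 515
⇒ y* = 7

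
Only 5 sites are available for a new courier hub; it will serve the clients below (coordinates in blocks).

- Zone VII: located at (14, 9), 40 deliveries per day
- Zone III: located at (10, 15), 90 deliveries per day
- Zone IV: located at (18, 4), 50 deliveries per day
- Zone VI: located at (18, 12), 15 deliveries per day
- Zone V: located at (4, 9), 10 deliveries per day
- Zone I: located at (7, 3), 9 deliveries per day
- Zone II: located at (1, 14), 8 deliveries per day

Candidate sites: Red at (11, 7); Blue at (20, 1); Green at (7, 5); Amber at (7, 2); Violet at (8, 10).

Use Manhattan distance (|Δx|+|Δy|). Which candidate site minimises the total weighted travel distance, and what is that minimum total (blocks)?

Red, total 1988 blocks

Total weighted distance at each candidate:
  Red (11, 7): total = 1988
  Blue (20, 1): total = 3796
  Green (7, 5): total = 2688
  Amber (7, 2): total = 3218
  Violet (8, 10): total = 2100
Minimum is at Red with total 1988 blocks.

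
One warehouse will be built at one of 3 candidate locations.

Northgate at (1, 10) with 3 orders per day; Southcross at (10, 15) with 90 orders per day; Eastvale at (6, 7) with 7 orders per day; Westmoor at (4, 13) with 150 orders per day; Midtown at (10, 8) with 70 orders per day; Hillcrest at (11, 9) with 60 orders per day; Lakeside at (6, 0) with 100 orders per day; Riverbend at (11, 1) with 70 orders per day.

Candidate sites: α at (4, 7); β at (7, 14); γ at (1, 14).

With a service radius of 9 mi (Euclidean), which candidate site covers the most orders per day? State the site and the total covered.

Coverage radius r = 9 mi; a point is covered iff (Δx)²+(Δy)² ≤ 9² = 81.
  α (4, 7): covers {Northgate, Eastvale, Westmoor, Midtown, Hillcrest, Lakeside} → 390
  β (7, 14): covers {Northgate, Southcross, Eastvale, Westmoor, Midtown, Hillcrest} → 380
  γ (1, 14): covers {Northgate, Eastvale, Westmoor} → 160
Maximum coverage at α: 390 orders per day.

α, covering 390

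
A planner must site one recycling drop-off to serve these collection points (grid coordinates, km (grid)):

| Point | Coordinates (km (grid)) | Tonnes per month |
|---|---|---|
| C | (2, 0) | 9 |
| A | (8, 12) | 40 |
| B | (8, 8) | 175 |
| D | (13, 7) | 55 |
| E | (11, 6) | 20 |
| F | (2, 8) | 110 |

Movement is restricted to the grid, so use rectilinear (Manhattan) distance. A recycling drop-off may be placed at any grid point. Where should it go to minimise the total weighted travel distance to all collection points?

(8, 8)

Manhattan distance separates: Σwᵢ(|x−xᵢ|+|y−yᵢ|) = Σwᵢ|x−xᵢ| + Σwᵢ|y−yᵢ|, so x and y are optimised independently as 1-D weighted medians.
Total weight W = 409; half = 204.5.
x-coordinate, sorted with cumulative weight:
  x=2 (C, w=9) cum 9
  x=2 (F, w=110) cum 119
  x=8 (A, w=40) cum 159
  x=8 (B, w=175) cum 334  ← median
  x=11 (E, w=20) cum 354
  x=13 (D, w=55) cum 409
⇒ x* = 8
y-coordinate, sorted with cumulative weight:
  y=0 (C, w=9) cum 9
  y=6 (E, w=20) cum 29
  y=7 (D, w=55) cum 84
  y=8 (B, w=175) cum 259  ← median
  y=8 (F, w=110) cum 369
  y=12 (A, w=40) cum 409
⇒ y* = 8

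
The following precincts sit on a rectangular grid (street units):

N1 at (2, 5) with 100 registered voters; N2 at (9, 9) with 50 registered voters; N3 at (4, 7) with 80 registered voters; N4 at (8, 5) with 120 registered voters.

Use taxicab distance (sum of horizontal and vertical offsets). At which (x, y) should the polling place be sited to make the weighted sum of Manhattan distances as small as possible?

Manhattan distance separates: Σwᵢ(|x−xᵢ|+|y−yᵢ|) = Σwᵢ|x−xᵢ| + Σwᵢ|y−yᵢ|, so x and y are optimised independently as 1-D weighted medians.
Total weight W = 350; half = 175.
x-coordinate, sorted with cumulative weight:
  x=2 (N1, w=100) cum 100
  x=4 (N3, w=80) cum 180  ← median
  x=8 (N4, w=120) cum 300
  x=9 (N2, w=50) cum 350
⇒ x* = 4
y-coordinate, sorted with cumulative weight:
  y=5 (N1, w=100) cum 100
  y=5 (N4, w=120) cum 220  ← median
  y=7 (N3, w=80) cum 300
  y=9 (N2, w=50) cum 350
⇒ y* = 5

(4, 5)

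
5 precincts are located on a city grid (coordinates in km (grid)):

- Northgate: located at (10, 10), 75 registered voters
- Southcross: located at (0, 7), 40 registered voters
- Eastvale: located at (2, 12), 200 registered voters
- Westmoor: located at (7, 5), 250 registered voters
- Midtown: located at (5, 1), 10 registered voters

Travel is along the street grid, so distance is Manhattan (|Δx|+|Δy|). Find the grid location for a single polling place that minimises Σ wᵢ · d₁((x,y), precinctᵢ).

Manhattan distance separates: Σwᵢ(|x−xᵢ|+|y−yᵢ|) = Σwᵢ|x−xᵢ| + Σwᵢ|y−yᵢ|, so x and y are optimised independently as 1-D weighted medians.
Total weight W = 575; half = 287.5.
x-coordinate, sorted with cumulative weight:
  x=0 (Southcross, w=40) cum 40
  x=2 (Eastvale, w=200) cum 240
  x=5 (Midtown, w=10) cum 250
  x=7 (Westmoor, w=250) cum 500  ← median
  x=10 (Northgate, w=75) cum 575
⇒ x* = 7
y-coordinate, sorted with cumulative weight:
  y=1 (Midtown, w=10) cum 10
  y=5 (Westmoor, w=250) cum 260
  y=7 (Southcross, w=40) cum 300  ← median
  y=10 (Northgate, w=75) cum 375
  y=12 (Eastvale, w=200) cum 575
⇒ y* = 7

(7, 7)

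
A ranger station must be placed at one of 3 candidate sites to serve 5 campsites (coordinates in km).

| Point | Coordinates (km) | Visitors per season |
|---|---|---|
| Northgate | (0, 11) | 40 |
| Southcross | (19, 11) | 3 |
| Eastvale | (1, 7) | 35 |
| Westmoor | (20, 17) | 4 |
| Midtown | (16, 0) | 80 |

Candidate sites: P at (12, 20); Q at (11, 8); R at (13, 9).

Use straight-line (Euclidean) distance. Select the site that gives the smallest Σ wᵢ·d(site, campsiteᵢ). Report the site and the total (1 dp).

Total weighted distance at each candidate:
  P (12, 20): total = 2896.1
  Q (11, 8): total = 1639.1
  R (13, 9): total = 1772.4
Minimum is at Q with total 1639.1 km.

Q, total 1639.1 km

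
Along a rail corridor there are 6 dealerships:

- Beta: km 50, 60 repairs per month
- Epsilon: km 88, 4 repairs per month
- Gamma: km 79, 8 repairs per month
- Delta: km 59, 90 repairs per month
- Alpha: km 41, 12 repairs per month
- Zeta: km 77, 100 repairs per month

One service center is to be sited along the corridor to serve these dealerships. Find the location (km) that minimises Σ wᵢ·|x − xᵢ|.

x = 59

For a sum of weighted absolute distances on a line, the optimum is the weighted median (not the mean). Total weight W = 274; half-weight = 137.
Sort by position and accumulate weight:
  km 41 (Alpha, w=12) → cum 12
  km 50 (Beta, w=60) → cum 72
  km 59 (Delta, w=90) → cum 162  ≥ 137 → median here
  km 77 (Zeta, w=100) → cum 262
  km 79 (Gamma, w=8) → cum 270
  km 88 (Epsilon, w=4) → cum 274
Optimal location: km 59.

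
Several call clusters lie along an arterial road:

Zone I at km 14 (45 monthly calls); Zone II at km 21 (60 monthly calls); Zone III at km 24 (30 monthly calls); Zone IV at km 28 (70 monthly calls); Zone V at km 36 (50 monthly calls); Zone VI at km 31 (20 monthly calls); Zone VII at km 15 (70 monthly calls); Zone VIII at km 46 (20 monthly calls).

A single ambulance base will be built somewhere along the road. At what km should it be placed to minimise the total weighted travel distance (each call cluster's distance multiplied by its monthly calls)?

For a sum of weighted absolute distances on a line, the optimum is the weighted median (not the mean). Total weight W = 365; half-weight = 182.5.
Sort by position and accumulate weight:
  km 14 (Zone I, w=45) → cum 45
  km 15 (Zone VII, w=70) → cum 115
  km 21 (Zone II, w=60) → cum 175
  km 24 (Zone III, w=30) → cum 205  ≥ 182.5 → median here
  km 28 (Zone IV, w=70) → cum 275
  km 31 (Zone VI, w=20) → cum 295
  km 36 (Zone V, w=50) → cum 345
  km 46 (Zone VIII, w=20) → cum 365
Optimal location: km 24.

x = 24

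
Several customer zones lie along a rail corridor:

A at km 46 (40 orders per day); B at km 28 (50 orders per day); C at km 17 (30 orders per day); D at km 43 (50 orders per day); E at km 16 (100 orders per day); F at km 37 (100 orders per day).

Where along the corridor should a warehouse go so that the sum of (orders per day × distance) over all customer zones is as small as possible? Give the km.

For a sum of weighted absolute distances on a line, the optimum is the weighted median (not the mean). Total weight W = 370; half-weight = 185.
Sort by position and accumulate weight:
  km 16 (E, w=100) → cum 100
  km 17 (C, w=30) → cum 130
  km 28 (B, w=50) → cum 180
  km 37 (F, w=100) → cum 280  ≥ 185 → median here
  km 43 (D, w=50) → cum 330
  km 46 (A, w=40) → cum 370
Optimal location: km 37.

x = 37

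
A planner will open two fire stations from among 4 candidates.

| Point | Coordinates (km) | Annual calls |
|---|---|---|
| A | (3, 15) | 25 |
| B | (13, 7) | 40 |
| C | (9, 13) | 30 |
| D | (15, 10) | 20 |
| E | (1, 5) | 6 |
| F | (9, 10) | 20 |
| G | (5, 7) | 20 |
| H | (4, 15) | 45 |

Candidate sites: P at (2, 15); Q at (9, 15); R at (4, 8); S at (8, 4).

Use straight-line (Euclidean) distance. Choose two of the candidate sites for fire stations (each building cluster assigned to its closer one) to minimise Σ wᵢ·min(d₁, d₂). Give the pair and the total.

Evaluate every pair (each demand assigned to the nearer of the two):
  {P, S}: total = 1000.0
  {P, Q}: total = 1020.2
  {Q, S}: total = 1051.7
  {P, R}: total = 1074.4
  {Q, R}: total = 1102.7
  {R, S}: total = 1283.0
Best pair: {P, S} with total 1000.0.

{P, S}, total 1000.0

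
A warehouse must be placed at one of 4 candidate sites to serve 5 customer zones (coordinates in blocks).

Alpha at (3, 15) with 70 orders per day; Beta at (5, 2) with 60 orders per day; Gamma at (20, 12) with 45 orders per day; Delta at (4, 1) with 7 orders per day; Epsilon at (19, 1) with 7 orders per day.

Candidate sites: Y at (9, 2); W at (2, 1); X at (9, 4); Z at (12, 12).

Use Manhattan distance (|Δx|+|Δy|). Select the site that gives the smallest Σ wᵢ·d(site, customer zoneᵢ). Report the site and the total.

Z, total 2479 blocks

Total weighted distance at each candidate:
  Y (9, 2): total = 2634
  W (2, 1): total = 2728
  X (9, 4): total = 2552
  Z (12, 12): total = 2479
Minimum is at Z with total 2479 blocks.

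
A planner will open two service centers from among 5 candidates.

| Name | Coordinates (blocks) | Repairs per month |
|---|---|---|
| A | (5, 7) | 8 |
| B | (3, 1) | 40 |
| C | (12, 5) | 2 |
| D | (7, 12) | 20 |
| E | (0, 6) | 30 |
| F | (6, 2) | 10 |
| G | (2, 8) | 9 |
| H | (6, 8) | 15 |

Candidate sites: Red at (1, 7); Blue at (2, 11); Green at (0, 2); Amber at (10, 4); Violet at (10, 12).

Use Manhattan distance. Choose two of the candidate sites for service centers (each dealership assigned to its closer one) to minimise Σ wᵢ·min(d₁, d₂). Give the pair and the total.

{Red, Green}, total 666

Evaluate every pair (each demand assigned to the nearer of the two):
  {Red, Green}: total = 666
  {Blue, Green}: total = 678
  {Green, Violet}: total = 690
  {Red, Violet}: total = 698
  {Red, Blue}: total = 766
  {Red, Amber}: total = 806
  {Green, Amber}: total = 822
  {Blue, Amber}: total = 984
  {Blue, Violet}: total = 1046
  {Amber, Violet}: total = 1178
Best pair: {Red, Green} with total 666.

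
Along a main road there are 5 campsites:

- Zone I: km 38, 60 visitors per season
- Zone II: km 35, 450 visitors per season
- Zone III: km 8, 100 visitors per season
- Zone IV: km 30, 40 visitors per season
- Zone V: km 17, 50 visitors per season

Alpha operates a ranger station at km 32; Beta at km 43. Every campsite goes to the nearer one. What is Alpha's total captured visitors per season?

The indifferent point is the midpoint (32+43)/2 = 37.5; campsites left of it (closer to Alpha at 32) go to Alpha, those right go to Beta.
  Zone III at 8 (w=100) → Alpha
  Zone V at 17 (w=50) → Alpha
  Zone IV at 30 (w=40) → Alpha
  Zone II at 35 (w=450) → Alpha
  Zone I at 38 (w=60) → Beta
Alpha captures 640; Beta captures 60.

640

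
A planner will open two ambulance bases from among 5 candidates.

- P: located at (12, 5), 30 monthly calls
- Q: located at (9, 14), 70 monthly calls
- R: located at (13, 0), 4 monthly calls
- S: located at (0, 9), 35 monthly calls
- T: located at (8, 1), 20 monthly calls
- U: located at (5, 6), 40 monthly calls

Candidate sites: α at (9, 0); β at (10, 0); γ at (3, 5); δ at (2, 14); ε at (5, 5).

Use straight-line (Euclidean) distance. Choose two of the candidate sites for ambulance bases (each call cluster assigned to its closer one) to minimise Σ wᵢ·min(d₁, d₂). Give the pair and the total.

{δ, ε}, total 1066.2

Evaluate every pair (each demand assigned to the nearer of the two):
  {δ, ε}: total = 1066.2
  {β, ε}: total = 1171.8
  {α, ε}: total = 1172.7
  {α, δ}: total = 1186.1
  {γ, δ}: total = 1197.2
  {β, δ}: total = 1209.2
  {β, γ}: total = 1239.9
  {α, γ}: total = 1240.8
  {γ, ε}: total = 1252.2
  {α, β}: total = 1915.8
Best pair: {δ, ε} with total 1066.2.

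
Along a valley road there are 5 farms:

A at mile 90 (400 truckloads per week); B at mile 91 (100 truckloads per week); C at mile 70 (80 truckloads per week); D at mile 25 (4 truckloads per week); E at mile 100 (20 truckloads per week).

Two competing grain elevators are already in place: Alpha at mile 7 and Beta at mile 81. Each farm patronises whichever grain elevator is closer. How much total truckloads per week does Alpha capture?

4

The indifferent point is the midpoint (7+81)/2 = 44; farms left of it (closer to Alpha at 7) go to Alpha, those right go to Beta.
  D at 25 (w=4) → Alpha
  C at 70 (w=80) → Beta
  A at 90 (w=400) → Beta
  B at 91 (w=100) → Beta
  E at 100 (w=20) → Beta
Alpha captures 4; Beta captures 600.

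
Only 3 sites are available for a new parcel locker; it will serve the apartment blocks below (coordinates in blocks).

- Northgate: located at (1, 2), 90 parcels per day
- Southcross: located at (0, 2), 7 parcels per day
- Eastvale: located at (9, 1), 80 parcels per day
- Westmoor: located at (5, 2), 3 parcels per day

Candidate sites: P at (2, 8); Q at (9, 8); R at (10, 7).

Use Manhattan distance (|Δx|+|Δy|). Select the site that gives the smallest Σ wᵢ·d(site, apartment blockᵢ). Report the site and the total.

Total weighted distance at each candidate:
  P (2, 8): total = 1833
  Q (9, 8): total = 1955
  R (10, 7): total = 1955
Minimum is at P with total 1833 blocks.

P, total 1833 blocks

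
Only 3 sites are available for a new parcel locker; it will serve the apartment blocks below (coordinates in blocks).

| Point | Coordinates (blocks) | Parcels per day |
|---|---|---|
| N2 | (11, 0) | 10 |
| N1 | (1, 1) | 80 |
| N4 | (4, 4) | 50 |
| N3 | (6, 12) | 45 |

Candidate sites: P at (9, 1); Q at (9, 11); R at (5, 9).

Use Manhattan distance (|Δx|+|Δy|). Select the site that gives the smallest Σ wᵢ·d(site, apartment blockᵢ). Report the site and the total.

Total weighted distance at each candidate:
  P (9, 1): total = 1700
  Q (9, 11): total = 2350
  R (5, 9): total = 1590
Minimum is at R with total 1590 blocks.

R, total 1590 blocks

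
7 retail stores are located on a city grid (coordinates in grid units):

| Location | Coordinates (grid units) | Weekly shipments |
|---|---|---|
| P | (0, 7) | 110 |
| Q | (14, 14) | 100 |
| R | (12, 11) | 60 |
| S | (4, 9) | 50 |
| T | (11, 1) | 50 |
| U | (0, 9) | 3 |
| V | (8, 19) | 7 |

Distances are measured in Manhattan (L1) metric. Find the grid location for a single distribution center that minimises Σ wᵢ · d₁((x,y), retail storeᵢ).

(11, 9)

Manhattan distance separates: Σwᵢ(|x−xᵢ|+|y−yᵢ|) = Σwᵢ|x−xᵢ| + Σwᵢ|y−yᵢ|, so x and y are optimised independently as 1-D weighted medians.
Total weight W = 380; half = 190.
x-coordinate, sorted with cumulative weight:
  x=0 (P, w=110) cum 110
  x=0 (U, w=3) cum 113
  x=4 (S, w=50) cum 163
  x=8 (V, w=7) cum 170
  x=11 (T, w=50) cum 220  ← median
  x=12 (R, w=60) cum 280
  x=14 (Q, w=100) cum 380
⇒ x* = 11
y-coordinate, sorted with cumulative weight:
  y=1 (T, w=50) cum 50
  y=7 (P, w=110) cum 160
  y=9 (S, w=50) cum 210  ← median
  y=9 (U, w=3) cum 213
  y=11 (R, w=60) cum 273
  y=14 (Q, w=100) cum 373
  y=19 (V, w=7) cum 380
⇒ y* = 9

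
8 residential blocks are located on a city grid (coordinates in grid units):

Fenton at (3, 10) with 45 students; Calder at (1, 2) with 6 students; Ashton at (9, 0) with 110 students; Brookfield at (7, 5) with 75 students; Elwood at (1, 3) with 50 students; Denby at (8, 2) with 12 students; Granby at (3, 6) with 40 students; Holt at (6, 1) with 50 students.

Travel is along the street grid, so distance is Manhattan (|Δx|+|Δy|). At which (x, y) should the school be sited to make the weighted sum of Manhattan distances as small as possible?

(7, 3)

Manhattan distance separates: Σwᵢ(|x−xᵢ|+|y−yᵢ|) = Σwᵢ|x−xᵢ| + Σwᵢ|y−yᵢ|, so x and y are optimised independently as 1-D weighted medians.
Total weight W = 388; half = 194.
x-coordinate, sorted with cumulative weight:
  x=1 (Calder, w=6) cum 6
  x=1 (Elwood, w=50) cum 56
  x=3 (Fenton, w=45) cum 101
  x=3 (Granby, w=40) cum 141
  x=6 (Holt, w=50) cum 191
  x=7 (Brookfield, w=75) cum 266  ← median
  x=8 (Denby, w=12) cum 278
  x=9 (Ashton, w=110) cum 388
⇒ x* = 7
y-coordinate, sorted with cumulative weight:
  y=0 (Ashton, w=110) cum 110
  y=1 (Holt, w=50) cum 160
  y=2 (Calder, w=6) cum 166
  y=2 (Denby, w=12) cum 178
  y=3 (Elwood, w=50) cum 228  ← median
  y=5 (Brookfield, w=75) cum 303
  y=6 (Granby, w=40) cum 343
  y=10 (Fenton, w=45) cum 388
⇒ y* = 3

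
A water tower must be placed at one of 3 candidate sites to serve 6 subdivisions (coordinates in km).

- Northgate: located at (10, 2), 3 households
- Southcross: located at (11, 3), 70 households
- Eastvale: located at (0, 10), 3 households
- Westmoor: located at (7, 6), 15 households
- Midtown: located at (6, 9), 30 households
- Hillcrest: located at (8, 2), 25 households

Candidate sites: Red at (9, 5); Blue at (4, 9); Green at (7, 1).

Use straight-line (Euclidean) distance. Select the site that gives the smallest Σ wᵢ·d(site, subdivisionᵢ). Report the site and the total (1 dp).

Red, total 501.0 km

Total weighted distance at each candidate:
  Red (9, 5): total = 501.0
  Blue (4, 9): total = 1010.6
  Green (7, 1): total = 709.0
Minimum is at Red with total 501.0 km.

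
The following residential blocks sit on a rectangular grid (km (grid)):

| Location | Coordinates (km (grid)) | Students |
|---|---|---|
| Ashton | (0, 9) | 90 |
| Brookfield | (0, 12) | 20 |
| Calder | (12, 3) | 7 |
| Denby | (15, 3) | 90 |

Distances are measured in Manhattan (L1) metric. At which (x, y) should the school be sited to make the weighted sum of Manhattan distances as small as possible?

Manhattan distance separates: Σwᵢ(|x−xᵢ|+|y−yᵢ|) = Σwᵢ|x−xᵢ| + Σwᵢ|y−yᵢ|, so x and y are optimised independently as 1-D weighted medians.
Total weight W = 207; half = 103.5.
x-coordinate, sorted with cumulative weight:
  x=0 (Ashton, w=90) cum 90
  x=0 (Brookfield, w=20) cum 110  ← median
  x=12 (Calder, w=7) cum 117
  x=15 (Denby, w=90) cum 207
⇒ x* = 0
y-coordinate, sorted with cumulative weight:
  y=3 (Calder, w=7) cum 7
  y=3 (Denby, w=90) cum 97
  y=9 (Ashton, w=90) cum 187  ← median
  y=12 (Brookfield, w=20) cum 207
⇒ y* = 9

(0, 9)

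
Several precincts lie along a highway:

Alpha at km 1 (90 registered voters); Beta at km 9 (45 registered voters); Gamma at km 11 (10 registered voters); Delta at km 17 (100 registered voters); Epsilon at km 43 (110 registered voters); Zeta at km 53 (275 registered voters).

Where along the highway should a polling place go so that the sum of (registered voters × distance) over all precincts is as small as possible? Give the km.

For a sum of weighted absolute distances on a line, the optimum is the weighted median (not the mean). Total weight W = 630; half-weight = 315.
Sort by position and accumulate weight:
  km 1 (Alpha, w=90) → cum 90
  km 9 (Beta, w=45) → cum 135
  km 11 (Gamma, w=10) → cum 145
  km 17 (Delta, w=100) → cum 245
  km 43 (Epsilon, w=110) → cum 355  ≥ 315 → median here
  km 53 (Zeta, w=275) → cum 630
Optimal location: km 43.

x = 43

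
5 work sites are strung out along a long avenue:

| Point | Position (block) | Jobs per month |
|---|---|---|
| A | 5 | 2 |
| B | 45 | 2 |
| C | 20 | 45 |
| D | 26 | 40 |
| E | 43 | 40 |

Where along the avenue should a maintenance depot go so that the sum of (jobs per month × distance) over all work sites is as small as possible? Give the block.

x = 26

For a sum of weighted absolute distances on a line, the optimum is the weighted median (not the mean). Total weight W = 129; half-weight = 64.5.
Sort by position and accumulate weight:
  block 5 (A, w=2) → cum 2
  block 20 (C, w=45) → cum 47
  block 26 (D, w=40) → cum 87  ≥ 64.5 → median here
  block 43 (E, w=40) → cum 127
  block 45 (B, w=2) → cum 129
Optimal location: block 26.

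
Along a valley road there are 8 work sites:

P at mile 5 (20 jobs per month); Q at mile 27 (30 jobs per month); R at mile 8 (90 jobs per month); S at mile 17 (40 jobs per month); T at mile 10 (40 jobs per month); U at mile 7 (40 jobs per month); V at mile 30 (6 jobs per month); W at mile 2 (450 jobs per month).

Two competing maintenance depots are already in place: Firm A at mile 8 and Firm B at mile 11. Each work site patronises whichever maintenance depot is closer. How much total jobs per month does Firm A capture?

The indifferent point is the midpoint (8+11)/2 = 9.5; work sites left of it (closer to Firm A at 8) go to Firm A, those right go to Firm B.
  W at 2 (w=450) → Firm A
  P at 5 (w=20) → Firm A
  U at 7 (w=40) → Firm A
  R at 8 (w=90) → Firm A
  T at 10 (w=40) → Firm B
  S at 17 (w=40) → Firm B
  Q at 27 (w=30) → Firm B
  V at 30 (w=6) → Firm B
Firm A captures 600; Firm B captures 116.

600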